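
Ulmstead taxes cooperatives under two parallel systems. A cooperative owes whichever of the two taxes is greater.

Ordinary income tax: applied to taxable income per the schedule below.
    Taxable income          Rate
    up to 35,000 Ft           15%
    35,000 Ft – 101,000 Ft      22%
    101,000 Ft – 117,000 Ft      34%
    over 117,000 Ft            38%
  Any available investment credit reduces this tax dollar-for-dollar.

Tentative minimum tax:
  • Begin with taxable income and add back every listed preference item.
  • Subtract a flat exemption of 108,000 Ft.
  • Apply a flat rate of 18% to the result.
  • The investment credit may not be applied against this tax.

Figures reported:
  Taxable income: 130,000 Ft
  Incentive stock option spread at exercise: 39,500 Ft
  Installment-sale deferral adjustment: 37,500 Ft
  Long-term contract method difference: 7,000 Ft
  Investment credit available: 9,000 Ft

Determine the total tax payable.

21,150 Ft

Tentative minimum tax:
  Adjusted income: 130,000 Ft + 39,500 Ft + 37,500 Ft + 7,000 Ft = 214,000 Ft
  Less exemption 108,000 Ft → base 106,000 Ft
  106,000 Ft × 18% = 19,080 Ft

Ordinary income tax:
  35,000 Ft × 15% = 5,250 Ft
  66,000 Ft × 22% = 14,520 Ft
  16,000 Ft × 34% = 5,440 Ft
  13,000 Ft × 38% = 4,940 Ft
  → 30,150 Ft
  Less investment credit 9,000 Ft → 21,150 Ft

21,150 Ft > 19,080 Ft, so the ordinary income tax governs.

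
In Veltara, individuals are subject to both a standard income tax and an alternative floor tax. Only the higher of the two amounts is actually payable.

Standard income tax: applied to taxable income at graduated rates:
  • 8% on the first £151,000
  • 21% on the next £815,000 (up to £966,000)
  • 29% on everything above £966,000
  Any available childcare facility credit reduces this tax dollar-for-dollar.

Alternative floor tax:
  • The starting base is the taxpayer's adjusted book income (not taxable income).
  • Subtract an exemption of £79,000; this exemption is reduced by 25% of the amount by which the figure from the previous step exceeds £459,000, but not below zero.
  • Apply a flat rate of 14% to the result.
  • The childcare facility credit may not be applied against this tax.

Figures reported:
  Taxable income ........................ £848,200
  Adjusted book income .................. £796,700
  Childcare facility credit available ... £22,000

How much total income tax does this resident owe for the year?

£136,492

Alternative floor tax:
  Base (adjusted book income): £796,700
  Exemption: 25% × (£796,700 − £459,000) = £84,425 ≥ £79,000, so the exemption is fully phased out
  Base: £796,700 − £0 = £796,700
  £796,700 × 14% = £111,538

Standard income tax:
  £151,000 × 8% = £12,080
  £697,200 × 21% = £146,412
  → £158,492
  Less childcare facility credit £22,000 → £136,492

£136,492 > £111,538, so the standard income tax governs.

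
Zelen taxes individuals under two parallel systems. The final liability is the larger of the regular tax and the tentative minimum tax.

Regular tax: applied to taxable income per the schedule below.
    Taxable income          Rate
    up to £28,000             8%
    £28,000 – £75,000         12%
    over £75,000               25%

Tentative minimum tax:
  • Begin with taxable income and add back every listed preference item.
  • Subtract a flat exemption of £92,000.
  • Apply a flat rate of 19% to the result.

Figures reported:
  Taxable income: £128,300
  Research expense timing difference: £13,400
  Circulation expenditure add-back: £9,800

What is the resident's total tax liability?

£21,205

Regular tax:
  £28,000 × 8% = £2,240
  £47,000 × 12% = £5,640
  £53,300 × 25% = £13,325
  → £21,205

Tentative minimum tax:
  Adjusted income: £128,300 + £13,400 + £9,800 = £151,500
  Less exemption £92,000 → base £59,500
  £59,500 × 19% = £11,305

£21,205 > £11,305, so the regular tax governs.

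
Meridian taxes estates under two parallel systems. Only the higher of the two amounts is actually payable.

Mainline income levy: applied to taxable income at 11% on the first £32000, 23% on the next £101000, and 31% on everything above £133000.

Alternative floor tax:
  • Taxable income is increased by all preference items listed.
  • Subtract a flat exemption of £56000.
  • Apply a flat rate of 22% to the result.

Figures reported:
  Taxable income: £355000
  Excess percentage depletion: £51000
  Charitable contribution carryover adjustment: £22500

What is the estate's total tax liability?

Mainline income levy:
  £32000 × 11% = £3520
  £101000 × 23% = £23230
  £222000 × 31% = £68820
  → £95570

Alternative floor tax:
  Adjusted income: £355000 + £51000 + £22500 = £428500
  Less exemption £56000 → base £372500
  £372500 × 22% = £81950

£95570 > £81950, so the mainline income levy governs.

£95570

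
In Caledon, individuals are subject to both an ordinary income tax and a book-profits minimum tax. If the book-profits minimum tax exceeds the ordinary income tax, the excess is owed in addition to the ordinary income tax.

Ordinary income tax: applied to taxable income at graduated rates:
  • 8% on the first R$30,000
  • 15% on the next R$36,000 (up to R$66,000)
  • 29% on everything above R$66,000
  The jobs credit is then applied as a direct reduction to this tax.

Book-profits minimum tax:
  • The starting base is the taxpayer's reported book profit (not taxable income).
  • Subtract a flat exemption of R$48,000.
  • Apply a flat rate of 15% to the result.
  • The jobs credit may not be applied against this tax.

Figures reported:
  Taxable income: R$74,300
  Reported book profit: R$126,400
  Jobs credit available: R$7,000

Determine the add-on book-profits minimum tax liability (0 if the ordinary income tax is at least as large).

Ordinary income tax:
  R$30,000 × 8% = R$2,400
  R$36,000 × 15% = R$5,400
  R$8,300 × 29% = R$2,407
  → R$10,207
  Less jobs credit R$7,000 → R$3,207

Book-profits minimum tax:
  Base (reported book profit): R$126,400
  Less exemption R$48,000 → base R$78,400
  R$78,400 × 15% = R$11,760

Excess of book-profits minimum tax over ordinary income tax: R$11,760 − R$3,207 = R$8,553.

R$8,553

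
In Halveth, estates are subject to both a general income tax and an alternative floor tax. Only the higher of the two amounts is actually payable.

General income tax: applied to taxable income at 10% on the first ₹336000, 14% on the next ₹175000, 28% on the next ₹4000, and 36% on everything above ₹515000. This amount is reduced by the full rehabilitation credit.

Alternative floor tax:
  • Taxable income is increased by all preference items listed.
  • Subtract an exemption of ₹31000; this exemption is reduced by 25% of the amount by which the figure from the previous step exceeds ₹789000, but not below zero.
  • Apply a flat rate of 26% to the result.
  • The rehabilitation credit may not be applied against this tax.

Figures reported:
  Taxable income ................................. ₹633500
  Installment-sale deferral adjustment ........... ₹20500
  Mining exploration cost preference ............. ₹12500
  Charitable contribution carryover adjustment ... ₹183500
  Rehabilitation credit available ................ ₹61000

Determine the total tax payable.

₹216905

General income tax:
  ₹336000 × 10% = ₹33600
  ₹175000 × 14% = ₹24500
  ₹4000 × 28% = ₹1120
  ₹118500 × 36% = ₹42660
  → ₹101880
  Less rehabilitation credit ₹61000 → ₹40880

Alternative floor tax:
  Adjusted income: ₹633500 + ₹20500 + ₹12500 + ₹183500 = ₹850000
  Exemption: ₹31000 − 25% × (₹850000 − ₹789000) = ₹31000 − ₹15250 = ₹15750
  Base: ₹850000 − ₹15750 = ₹834250
  ₹834250 × 26% = ₹216905

₹216905 > ₹40880, so the alternative floor tax is the binding amount.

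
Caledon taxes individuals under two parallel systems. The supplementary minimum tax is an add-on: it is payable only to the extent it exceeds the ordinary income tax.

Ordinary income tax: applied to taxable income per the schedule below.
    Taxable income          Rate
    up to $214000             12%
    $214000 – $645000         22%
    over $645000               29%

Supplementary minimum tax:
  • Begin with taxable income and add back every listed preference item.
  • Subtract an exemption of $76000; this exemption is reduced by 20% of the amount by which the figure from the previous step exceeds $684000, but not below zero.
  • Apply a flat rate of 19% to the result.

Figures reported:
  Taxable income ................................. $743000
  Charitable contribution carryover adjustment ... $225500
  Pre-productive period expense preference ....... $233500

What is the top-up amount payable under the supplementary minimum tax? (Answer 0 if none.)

$79460

Supplementary minimum tax:
  Adjusted income: $743000 + $225500 + $233500 = $1202000
  Exemption: 20% × ($1202000 − $684000) = $103600 ≥ $76000, so the exemption is fully phased out
  Base: $1202000 − $0 = $1202000
  $1202000 × 19% = $228380

Ordinary income tax:
  $214000 × 12% = $25680
  $431000 × 22% = $94820
  $98000 × 29% = $28420
  → $148920

Excess of supplementary minimum tax over ordinary income tax: $228380 − $148920 = $79460.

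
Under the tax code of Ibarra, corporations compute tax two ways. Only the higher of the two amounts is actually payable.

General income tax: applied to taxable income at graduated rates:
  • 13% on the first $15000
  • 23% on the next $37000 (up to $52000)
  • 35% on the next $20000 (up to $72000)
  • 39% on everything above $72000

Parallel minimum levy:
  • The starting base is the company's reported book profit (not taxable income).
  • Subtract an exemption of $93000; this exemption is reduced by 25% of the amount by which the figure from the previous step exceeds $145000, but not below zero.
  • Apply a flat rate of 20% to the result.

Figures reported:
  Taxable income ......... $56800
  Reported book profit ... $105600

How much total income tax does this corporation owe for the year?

General income tax:
  $15000 × 13% = $1950
  $37000 × 23% = $8510
  $4800 × 35% = $1680
  → $12140

Parallel minimum levy:
  Base (reported book profit): $105600
  Exemption: $105600 ≤ $145000, so full $93000 applies
  Base: $105600 − $93000 = $12600
  $12600 × 20% = $2520

$12140 > $2520, so the general income tax governs.

$12140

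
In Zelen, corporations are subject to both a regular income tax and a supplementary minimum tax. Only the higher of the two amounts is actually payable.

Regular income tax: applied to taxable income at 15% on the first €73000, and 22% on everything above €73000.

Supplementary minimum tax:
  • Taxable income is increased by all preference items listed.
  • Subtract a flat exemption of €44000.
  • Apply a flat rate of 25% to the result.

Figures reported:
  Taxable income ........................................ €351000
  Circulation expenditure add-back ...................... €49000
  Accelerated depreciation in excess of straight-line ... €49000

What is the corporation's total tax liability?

€101250

Supplementary minimum tax:
  Adjusted income: €351000 + €49000 + €49000 = €449000
  Less exemption €44000 → base €405000
  €405000 × 25% = €101250

Regular income tax:
  €73000 × 15% = €10950
  €278000 × 22% = €61160
  → €72110

€101250 > €72110, so the supplementary minimum tax is the binding amount.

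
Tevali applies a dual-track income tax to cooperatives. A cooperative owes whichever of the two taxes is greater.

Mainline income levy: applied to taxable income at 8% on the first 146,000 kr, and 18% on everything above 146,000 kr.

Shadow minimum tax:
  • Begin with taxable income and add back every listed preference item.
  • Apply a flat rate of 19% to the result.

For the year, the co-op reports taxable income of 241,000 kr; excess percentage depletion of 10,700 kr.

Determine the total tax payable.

47,823 kr

Shadow minimum tax:
  Adjusted income: 241,000 kr + 10,700 kr = 251,700 kr
  251,700 kr × 19% = 47,823 kr

Mainline income levy:
  146,000 kr × 8% = 11,680 kr
  95,000 kr × 18% = 17,100 kr
  → 28,780 kr

47,823 kr > 28,780 kr, so the shadow minimum tax is the binding amount.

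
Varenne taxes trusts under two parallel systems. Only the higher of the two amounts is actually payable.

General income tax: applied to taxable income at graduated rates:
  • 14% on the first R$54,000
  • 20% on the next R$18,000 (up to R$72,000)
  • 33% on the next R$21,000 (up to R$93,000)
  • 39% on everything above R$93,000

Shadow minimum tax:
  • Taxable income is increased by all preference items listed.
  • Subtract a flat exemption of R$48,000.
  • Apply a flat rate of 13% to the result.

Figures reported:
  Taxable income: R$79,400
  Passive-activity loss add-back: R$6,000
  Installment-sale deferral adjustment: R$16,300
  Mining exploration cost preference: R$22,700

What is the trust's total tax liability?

R$13,602

General income tax:
  R$54,000 × 14% = R$7,560
  R$18,000 × 20% = R$3,600
  R$7,400 × 33% = R$2,442
  → R$13,602

Shadow minimum tax:
  Adjusted income: R$79,400 + R$6,000 + R$16,300 + R$22,700 = R$124,400
  Less exemption R$48,000 → base R$76,400
  R$76,400 × 13% = R$9,932

R$13,602 > R$9,932, so the general income tax governs.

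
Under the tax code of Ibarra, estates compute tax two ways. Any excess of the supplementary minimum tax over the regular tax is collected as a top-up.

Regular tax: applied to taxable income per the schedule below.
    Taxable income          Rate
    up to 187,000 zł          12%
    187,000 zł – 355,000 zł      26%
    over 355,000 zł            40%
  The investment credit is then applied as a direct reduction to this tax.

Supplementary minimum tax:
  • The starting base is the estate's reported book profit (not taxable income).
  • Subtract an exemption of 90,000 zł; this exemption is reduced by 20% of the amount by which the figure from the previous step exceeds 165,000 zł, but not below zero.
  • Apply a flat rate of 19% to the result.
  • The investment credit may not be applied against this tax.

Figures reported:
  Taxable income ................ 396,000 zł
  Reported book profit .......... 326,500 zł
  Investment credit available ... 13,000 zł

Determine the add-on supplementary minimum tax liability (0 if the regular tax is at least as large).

Regular tax:
  187,000 zł × 12% = 22,440 zł
  168,000 zł × 26% = 43,680 zł
  41,000 zł × 40% = 16,400 zł
  → 82,520 zł
  Less investment credit 13,000 zł → 69,520 zł

Supplementary minimum tax:
  Base (reported book profit): 326,500 zł
  Exemption: 90,000 zł − 20% × (326,500 zł − 165,000 zł) = 90,000 zł − 32,300 zł = 57,700 zł
  Base: 326,500 zł − 57,700 zł = 268,800 zł
  268,800 zł × 19% = 51,072 zł

51,072 zł ≤ 69,520 zł, so no add-on is due.

0 zł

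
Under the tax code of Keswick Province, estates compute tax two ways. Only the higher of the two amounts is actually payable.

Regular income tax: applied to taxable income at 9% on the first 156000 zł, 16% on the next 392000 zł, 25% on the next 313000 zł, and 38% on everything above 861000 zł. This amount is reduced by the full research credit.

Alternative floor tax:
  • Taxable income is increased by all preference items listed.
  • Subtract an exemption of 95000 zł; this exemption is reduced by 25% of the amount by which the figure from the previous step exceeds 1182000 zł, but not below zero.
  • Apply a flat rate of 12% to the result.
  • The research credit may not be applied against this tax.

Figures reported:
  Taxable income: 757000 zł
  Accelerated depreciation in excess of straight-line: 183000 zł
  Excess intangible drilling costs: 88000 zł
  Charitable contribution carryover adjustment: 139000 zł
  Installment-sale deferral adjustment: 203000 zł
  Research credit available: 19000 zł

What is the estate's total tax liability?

Alternative floor tax:
  Adjusted income: 757000 zł + 183000 zł + 88000 zł + 139000 zł + 203000 zł = 1370000 zł
  Exemption: 95000 zł − 25% × (1370000 zł − 1182000 zł) = 95000 zł − 47000 zł = 48000 zł
  Base: 1370000 zł − 48000 zł = 1322000 zł
  1322000 zł × 12% = 158640 zł

Regular income tax:
  156000 zł × 9% = 14040 zł
  392000 zł × 16% = 62720 zł
  209000 zł × 25% = 52250 zł
  → 129010 zł
  Less research credit 19000 zł → 110010 zł

158640 zł > 110010 zł, so the alternative floor tax is the binding amount.

158640 zł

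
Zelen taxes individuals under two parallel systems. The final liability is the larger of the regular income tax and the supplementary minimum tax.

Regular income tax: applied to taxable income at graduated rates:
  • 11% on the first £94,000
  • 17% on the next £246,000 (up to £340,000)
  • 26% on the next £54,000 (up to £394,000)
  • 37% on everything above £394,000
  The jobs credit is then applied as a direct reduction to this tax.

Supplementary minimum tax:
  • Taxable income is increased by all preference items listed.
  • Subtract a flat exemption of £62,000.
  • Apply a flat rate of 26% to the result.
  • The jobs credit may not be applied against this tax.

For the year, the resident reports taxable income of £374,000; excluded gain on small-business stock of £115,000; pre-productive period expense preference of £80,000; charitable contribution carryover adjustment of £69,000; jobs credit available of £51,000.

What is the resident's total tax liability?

Supplementary minimum tax:
  Adjusted income: £374,000 + £115,000 + £80,000 + £69,000 = £638,000
  Less exemption £62,000 → base £576,000
  £576,000 × 26% = £149,760

Regular income tax:
  £94,000 × 11% = £10,340
  £246,000 × 17% = £41,820
  £34,000 × 26% = £8,840
  → £61,000
  Less jobs credit £51,000 → £10,000

£149,760 > £10,000, so the supplementary minimum tax is the binding amount.

£149,760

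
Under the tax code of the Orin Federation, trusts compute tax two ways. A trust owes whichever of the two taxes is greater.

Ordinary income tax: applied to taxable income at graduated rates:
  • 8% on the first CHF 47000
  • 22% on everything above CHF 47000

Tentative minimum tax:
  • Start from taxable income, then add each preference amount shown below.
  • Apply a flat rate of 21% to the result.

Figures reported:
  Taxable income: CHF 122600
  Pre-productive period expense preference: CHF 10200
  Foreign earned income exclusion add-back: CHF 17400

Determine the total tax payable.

CHF 31542

Ordinary income tax:
  CHF 47000 × 8% = CHF 3760
  CHF 75600 × 22% = CHF 16632
  → CHF 20392

Tentative minimum tax:
  Adjusted income: CHF 122600 + CHF 10200 + CHF 17400 = CHF 150200
  CHF 150200 × 21% = CHF 31542

CHF 31542 > CHF 20392, so the tentative minimum tax is the binding amount.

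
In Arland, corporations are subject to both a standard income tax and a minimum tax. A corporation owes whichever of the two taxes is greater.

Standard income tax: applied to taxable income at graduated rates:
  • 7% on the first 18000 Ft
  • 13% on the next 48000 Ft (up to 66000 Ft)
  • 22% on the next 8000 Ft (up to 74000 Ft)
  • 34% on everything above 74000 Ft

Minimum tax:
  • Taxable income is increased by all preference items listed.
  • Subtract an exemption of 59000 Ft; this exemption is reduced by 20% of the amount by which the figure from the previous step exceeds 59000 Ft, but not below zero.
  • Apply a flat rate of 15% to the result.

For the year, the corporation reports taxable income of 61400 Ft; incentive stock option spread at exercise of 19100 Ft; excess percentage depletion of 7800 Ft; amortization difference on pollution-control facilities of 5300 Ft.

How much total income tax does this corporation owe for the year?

6902 Ft

Minimum tax:
  Adjusted income: 61400 Ft + 19100 Ft + 7800 Ft + 5300 Ft = 93600 Ft
  Exemption: 59000 Ft − 20% × (93600 Ft − 59000 Ft) = 59000 Ft − 6920 Ft = 52080 Ft
  Base: 93600 Ft − 52080 Ft = 41520 Ft
  41520 Ft × 15% = 6228 Ft

Standard income tax:
  18000 Ft × 7% = 1260 Ft
  43400 Ft × 13% = 5642 Ft
  → 6902 Ft

6902 Ft > 6228 Ft, so the standard income tax governs.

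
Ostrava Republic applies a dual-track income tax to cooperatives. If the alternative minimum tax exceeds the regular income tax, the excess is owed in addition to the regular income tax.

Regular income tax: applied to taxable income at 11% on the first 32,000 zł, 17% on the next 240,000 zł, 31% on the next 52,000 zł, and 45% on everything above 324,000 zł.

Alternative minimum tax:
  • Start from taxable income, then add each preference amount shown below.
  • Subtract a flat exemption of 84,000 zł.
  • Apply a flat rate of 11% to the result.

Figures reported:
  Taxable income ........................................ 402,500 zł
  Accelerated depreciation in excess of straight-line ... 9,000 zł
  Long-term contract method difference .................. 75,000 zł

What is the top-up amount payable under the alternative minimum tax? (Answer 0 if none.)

0 zł

Alternative minimum tax:
  Adjusted income: 402,500 zł + 9,000 zł + 75,000 zł = 486,500 zł
  Less exemption 84,000 zł → base 402,500 zł
  402,500 zł × 11% = 44,275 zł

Regular income tax:
  32,000 zł × 11% = 3,520 zł
  240,000 zł × 17% = 40,800 zł
  52,000 zł × 31% = 16,120 zł
  78,500 zł × 45% = 35,325 zł
  → 95,765 zł

44,275 zł ≤ 95,765 zł, so no add-on is due.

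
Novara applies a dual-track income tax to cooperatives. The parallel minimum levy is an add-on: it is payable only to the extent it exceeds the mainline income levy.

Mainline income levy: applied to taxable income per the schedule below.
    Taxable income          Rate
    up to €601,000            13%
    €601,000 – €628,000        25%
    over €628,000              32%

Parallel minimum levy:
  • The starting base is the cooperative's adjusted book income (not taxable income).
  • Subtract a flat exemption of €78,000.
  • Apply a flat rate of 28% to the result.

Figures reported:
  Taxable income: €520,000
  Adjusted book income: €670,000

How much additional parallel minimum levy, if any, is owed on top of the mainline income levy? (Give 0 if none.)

€98,160

Mainline income levy:
  €520,000 × 13% = €67,600

Parallel minimum levy:
  Base (adjusted book income): €670,000
  Less exemption €78,000 → base €592,000
  €592,000 × 28% = €165,760

Excess of parallel minimum levy over mainline income levy: €165,760 − €67,600 = €98,160.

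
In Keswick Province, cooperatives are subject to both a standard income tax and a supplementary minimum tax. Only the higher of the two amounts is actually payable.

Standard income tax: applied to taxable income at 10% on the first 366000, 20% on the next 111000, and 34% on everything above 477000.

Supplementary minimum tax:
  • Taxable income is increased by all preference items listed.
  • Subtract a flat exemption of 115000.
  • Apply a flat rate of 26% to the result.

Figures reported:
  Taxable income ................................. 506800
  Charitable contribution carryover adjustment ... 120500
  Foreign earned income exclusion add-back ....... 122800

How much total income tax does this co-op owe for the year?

Standard income tax:
  366000 × 10% = 36600
  111000 × 20% = 22200
  29800 × 34% = 10132
  → 68932

Supplementary minimum tax:
  Adjusted income: 506800 + 120500 + 122800 = 750100
  Less exemption 115000 → base 635100
  635100 × 26% = 165126

165126 > 68932, so the supplementary minimum tax is the binding amount.

165126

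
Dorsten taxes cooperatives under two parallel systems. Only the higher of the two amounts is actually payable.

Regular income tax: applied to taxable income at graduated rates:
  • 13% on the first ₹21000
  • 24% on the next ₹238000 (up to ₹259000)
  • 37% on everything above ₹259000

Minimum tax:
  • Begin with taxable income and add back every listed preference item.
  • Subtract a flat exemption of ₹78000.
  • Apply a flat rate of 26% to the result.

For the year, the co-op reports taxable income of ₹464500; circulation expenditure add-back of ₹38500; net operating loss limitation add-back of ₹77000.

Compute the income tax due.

Regular income tax:
  ₹21000 × 13% = ₹2730
  ₹238000 × 24% = ₹57120
  ₹205500 × 37% = ₹76035
  → ₹135885

Minimum tax:
  Adjusted income: ₹464500 + ₹38500 + ₹77000 = ₹580000
  Less exemption ₹78000 → base ₹502000
  ₹502000 × 26% = ₹130520

₹135885 > ₹130520, so the regular income tax governs.

₹135885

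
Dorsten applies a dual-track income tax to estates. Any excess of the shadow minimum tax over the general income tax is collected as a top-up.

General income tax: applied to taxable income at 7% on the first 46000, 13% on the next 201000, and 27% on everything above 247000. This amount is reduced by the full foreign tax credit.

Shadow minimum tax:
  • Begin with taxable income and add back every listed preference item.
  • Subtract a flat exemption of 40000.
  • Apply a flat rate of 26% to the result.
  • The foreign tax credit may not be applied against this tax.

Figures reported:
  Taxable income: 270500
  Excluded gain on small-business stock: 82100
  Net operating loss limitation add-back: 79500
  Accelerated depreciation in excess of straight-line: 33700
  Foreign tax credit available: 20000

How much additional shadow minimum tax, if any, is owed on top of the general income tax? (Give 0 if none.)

Shadow minimum tax:
  Adjusted income: 270500 + 82100 + 79500 + 33700 = 465800
  Less exemption 40000 → base 425800
  425800 × 26% = 110708

General income tax:
  46000 × 7% = 3220
  201000 × 13% = 26130
  23500 × 27% = 6345
  → 35695
  Less foreign tax credit 20000 → 15695

Excess of shadow minimum tax over general income tax: 110708 − 15695 = 95013.

95013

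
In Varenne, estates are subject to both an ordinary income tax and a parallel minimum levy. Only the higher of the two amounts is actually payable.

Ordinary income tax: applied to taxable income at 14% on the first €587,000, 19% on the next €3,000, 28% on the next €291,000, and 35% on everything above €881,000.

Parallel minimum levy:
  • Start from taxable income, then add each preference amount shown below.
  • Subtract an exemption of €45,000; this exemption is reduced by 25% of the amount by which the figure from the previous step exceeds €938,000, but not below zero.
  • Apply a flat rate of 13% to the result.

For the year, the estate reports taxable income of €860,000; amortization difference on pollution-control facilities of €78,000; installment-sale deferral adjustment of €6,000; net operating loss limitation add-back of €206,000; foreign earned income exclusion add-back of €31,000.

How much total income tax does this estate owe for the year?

Parallel minimum levy:
  Adjusted income: €860,000 + €78,000 + €6,000 + €206,000 + €31,000 = €1,181,000
  Exemption: 25% × (€1,181,000 − €938,000) = €60,750 ≥ €45,000, so the exemption is fully phased out
  Base: €1,181,000 − €0 = €1,181,000
  €1,181,000 × 13% = €153,530

Ordinary income tax:
  €587,000 × 14% = €82,180
  €3,000 × 19% = €570
  €270,000 × 28% = €75,600
  → €158,350

€158,350 > €153,530, so the ordinary income tax governs.

€158,350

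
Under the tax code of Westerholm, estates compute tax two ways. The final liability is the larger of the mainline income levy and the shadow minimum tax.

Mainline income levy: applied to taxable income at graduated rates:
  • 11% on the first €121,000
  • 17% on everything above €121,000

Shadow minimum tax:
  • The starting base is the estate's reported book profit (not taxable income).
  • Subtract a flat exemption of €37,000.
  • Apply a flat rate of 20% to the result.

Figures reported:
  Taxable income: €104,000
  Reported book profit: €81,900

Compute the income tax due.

€11,440

Shadow minimum tax:
  Base (reported book profit): €81,900
  Less exemption €37,000 → base €44,900
  €44,900 × 20% = €8,980

Mainline income levy:
  €104,000 × 11% = €11,440

€11,440 > €8,980, so the mainline income levy governs.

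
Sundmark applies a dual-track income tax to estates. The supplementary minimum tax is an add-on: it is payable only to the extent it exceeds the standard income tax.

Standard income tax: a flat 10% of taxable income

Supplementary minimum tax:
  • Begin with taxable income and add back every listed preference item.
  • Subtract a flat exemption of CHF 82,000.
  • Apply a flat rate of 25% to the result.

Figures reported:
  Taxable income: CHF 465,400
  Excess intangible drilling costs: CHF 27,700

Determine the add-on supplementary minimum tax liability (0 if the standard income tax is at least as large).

CHF 56,235

Standard income tax:
  CHF 465,400 × 10% = CHF 46,540

Supplementary minimum tax:
  Adjusted income: CHF 465,400 + CHF 27,700 = CHF 493,100
  Less exemption CHF 82,000 → base CHF 411,100
  CHF 411,100 × 25% = CHF 102,775

Excess of supplementary minimum tax over standard income tax: CHF 102,775 − CHF 46,540 = CHF 56,235.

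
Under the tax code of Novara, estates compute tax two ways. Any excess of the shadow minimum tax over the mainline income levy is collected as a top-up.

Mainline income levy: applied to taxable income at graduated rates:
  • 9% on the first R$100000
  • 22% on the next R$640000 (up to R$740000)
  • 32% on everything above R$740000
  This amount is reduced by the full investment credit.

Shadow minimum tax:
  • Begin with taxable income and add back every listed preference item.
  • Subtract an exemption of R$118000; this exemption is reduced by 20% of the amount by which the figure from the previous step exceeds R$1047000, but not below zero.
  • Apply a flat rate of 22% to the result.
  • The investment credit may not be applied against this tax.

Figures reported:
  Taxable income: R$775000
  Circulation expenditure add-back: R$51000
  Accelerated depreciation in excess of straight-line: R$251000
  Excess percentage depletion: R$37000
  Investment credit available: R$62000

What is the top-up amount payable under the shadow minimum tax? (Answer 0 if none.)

R$123068

Mainline income levy:
  R$100000 × 9% = R$9000
  R$640000 × 22% = R$140800
  R$35000 × 32% = R$11200
  → R$161000
  Less investment credit R$62000 → R$99000

Shadow minimum tax:
  Adjusted income: R$775000 + R$51000 + R$251000 + R$37000 = R$1114000
  Exemption: R$118000 − 20% × (R$1114000 − R$1047000) = R$118000 − R$13400 = R$104600
  Base: R$1114000 − R$104600 = R$1009400
  R$1009400 × 22% = R$222068

Excess of shadow minimum tax over mainline income levy: R$222068 − R$99000 = R$123068.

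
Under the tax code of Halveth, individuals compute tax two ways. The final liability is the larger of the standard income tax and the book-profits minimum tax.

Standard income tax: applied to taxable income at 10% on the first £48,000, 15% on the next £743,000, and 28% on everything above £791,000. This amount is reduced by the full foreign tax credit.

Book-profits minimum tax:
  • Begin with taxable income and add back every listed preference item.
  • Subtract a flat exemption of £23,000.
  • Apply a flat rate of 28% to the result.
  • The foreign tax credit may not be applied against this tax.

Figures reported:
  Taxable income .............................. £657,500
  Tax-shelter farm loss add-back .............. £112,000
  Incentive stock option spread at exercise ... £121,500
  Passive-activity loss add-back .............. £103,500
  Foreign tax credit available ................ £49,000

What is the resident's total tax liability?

Standard income tax:
  £48,000 × 10% = £4,800
  £609,500 × 15% = £91,425
  → £96,225
  Less foreign tax credit £49,000 → £47,225

Book-profits minimum tax:
  Adjusted income: £657,500 + £112,000 + £121,500 + £103,500 = £994,500
  Less exemption £23,000 → base £971,500
  £971,500 × 28% = £272,020

£272,020 > £47,225, so the book-profits minimum tax is the binding amount.

£272,020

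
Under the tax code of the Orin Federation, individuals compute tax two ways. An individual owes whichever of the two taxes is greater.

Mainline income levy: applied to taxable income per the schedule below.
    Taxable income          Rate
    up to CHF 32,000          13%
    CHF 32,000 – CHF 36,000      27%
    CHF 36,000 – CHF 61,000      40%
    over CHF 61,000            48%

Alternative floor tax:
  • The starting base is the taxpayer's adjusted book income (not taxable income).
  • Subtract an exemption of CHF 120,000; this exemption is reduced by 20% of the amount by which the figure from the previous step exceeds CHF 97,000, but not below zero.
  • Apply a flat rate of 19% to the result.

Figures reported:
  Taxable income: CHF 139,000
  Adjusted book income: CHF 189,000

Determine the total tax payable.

CHF 52,680

Mainline income levy:
  CHF 32,000 × 13% = CHF 4,160
  CHF 4,000 × 27% = CHF 1,080
  CHF 25,000 × 40% = CHF 10,000
  CHF 78,000 × 48% = CHF 37,440
  → CHF 52,680

Alternative floor tax:
  Base (adjusted book income): CHF 189,000
  Exemption: CHF 120,000 − 20% × (CHF 189,000 − CHF 97,000) = CHF 120,000 − CHF 18,400 = CHF 101,600
  Base: CHF 189,000 − CHF 101,600 = CHF 87,400
  CHF 87,400 × 19% = CHF 16,606

CHF 52,680 > CHF 16,606, so the mainline income levy governs.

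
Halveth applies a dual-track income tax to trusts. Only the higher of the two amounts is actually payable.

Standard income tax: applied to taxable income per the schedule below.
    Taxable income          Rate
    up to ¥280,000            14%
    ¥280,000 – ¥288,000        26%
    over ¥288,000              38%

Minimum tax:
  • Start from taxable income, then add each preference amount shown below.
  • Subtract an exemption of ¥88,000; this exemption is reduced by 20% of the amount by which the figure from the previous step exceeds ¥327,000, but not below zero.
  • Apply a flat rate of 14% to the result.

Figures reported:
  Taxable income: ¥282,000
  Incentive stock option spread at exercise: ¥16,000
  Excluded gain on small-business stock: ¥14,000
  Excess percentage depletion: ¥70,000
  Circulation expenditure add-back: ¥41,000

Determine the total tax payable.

Minimum tax:
  Adjusted income: ¥282,000 + ¥16,000 + ¥14,000 + ¥70,000 + ¥41,000 = ¥423,000
  Exemption: ¥88,000 − 20% × (¥423,000 − ¥327,000) = ¥88,000 − ¥19,200 = ¥68,800
  Base: ¥423,000 − ¥68,800 = ¥354,200
  ¥354,200 × 14% = ¥49,588

Standard income tax:
  ¥280,000 × 14% = ¥39,200
  ¥2,000 × 26% = ¥520
  → ¥39,720

¥49,588 > ¥39,720, so the minimum tax is the binding amount.

¥49,588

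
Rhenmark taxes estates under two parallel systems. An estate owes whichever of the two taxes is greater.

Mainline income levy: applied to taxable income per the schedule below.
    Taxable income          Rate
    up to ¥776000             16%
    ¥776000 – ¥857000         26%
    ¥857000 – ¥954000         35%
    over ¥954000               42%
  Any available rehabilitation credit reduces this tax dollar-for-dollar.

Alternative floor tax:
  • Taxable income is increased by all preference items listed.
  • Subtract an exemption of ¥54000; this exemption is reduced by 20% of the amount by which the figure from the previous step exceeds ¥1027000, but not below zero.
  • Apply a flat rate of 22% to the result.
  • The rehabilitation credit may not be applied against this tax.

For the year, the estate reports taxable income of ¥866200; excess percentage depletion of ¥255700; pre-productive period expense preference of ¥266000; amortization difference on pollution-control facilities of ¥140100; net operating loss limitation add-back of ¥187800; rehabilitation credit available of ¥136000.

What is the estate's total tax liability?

Mainline income levy:
  ¥776000 × 16% = ¥124160
  ¥81000 × 26% = ¥21060
  ¥9200 × 35% = ¥3220
  → ¥148440
  Less rehabilitation credit ¥136000 → ¥12440

Alternative floor tax:
  Adjusted income: ¥866200 + ¥255700 + ¥266000 + ¥140100 + ¥187800 = ¥1715800
  Exemption: 20% × (¥1715800 − ¥1027000) = ¥137760 ≥ ¥54000, so the exemption is fully phased out
  Base: ¥1715800 − ¥0 = ¥1715800
  ¥1715800 × 22% = ¥377476

¥377476 > ¥12440, so the alternative floor tax is the binding amount.

¥377476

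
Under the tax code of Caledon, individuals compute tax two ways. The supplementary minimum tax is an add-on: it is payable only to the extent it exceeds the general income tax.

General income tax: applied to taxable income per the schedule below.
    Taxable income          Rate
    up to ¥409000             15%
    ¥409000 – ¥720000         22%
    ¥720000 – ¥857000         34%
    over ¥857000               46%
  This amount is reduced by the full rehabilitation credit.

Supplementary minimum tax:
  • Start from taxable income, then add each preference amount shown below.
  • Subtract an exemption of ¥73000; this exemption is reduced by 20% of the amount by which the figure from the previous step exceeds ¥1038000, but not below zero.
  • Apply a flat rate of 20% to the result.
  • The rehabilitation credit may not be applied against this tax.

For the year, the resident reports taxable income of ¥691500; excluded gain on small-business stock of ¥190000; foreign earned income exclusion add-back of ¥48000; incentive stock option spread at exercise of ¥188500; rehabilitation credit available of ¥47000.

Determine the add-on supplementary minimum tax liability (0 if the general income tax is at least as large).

¥135700

Supplementary minimum tax:
  Adjusted income: ¥691500 + ¥190000 + ¥48000 + ¥188500 = ¥1118000
  Exemption: ¥73000 − 20% × (¥1118000 − ¥1038000) = ¥73000 − ¥16000 = ¥57000
  Base: ¥1118000 − ¥57000 = ¥1061000
  ¥1061000 × 20% = ¥212200

General income tax:
  ¥409000 × 15% = ¥61350
  ¥282500 × 22% = ¥62150
  → ¥123500
  Less rehabilitation credit ¥47000 → ¥76500

Excess of supplementary minimum tax over general income tax: ¥212200 − ¥76500 = ¥135700.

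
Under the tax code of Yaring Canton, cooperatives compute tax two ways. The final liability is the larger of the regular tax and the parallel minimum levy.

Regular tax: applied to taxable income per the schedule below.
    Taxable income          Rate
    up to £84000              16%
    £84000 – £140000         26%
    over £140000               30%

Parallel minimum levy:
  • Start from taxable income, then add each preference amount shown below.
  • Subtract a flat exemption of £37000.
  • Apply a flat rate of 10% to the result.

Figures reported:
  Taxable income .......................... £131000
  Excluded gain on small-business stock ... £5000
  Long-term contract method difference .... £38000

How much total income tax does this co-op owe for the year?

£25660

Parallel minimum levy:
  Adjusted income: £131000 + £5000 + £38000 = £174000
  Less exemption £37000 → base £137000
  £137000 × 10% = £13700

Regular tax:
  £84000 × 16% = £13440
  £47000 × 26% = £12220
  → £25660

£25660 > £13700, so the regular tax governs.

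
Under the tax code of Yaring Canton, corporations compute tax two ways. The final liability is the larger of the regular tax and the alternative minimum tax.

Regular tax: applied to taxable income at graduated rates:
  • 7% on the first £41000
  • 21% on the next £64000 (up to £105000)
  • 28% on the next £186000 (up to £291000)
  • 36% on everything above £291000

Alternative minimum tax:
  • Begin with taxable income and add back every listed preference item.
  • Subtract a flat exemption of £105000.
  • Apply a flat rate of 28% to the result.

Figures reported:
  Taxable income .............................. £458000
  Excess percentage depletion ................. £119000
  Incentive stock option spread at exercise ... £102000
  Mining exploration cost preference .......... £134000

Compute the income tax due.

Regular tax:
  £41000 × 7% = £2870
  £64000 × 21% = £13440
  £186000 × 28% = £52080
  £167000 × 36% = £60120
  → £128510

Alternative minimum tax:
  Adjusted income: £458000 + £119000 + £102000 + £134000 = £813000
  Less exemption £105000 → base £708000
  £708000 × 28% = £198240

£198240 > £128510, so the alternative minimum tax is the binding amount.

£198240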